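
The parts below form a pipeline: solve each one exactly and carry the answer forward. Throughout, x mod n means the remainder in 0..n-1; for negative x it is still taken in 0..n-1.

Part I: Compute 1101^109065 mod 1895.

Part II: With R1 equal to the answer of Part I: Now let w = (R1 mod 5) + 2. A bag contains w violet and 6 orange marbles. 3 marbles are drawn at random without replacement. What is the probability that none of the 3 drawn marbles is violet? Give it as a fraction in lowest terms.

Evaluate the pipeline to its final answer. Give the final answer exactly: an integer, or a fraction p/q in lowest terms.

5/21

Part I: squarings mod 1895: 1101^1=1101, 1101^2=1296, 1101^4=646, 1101^8=416, 1101^16=611, 1101^32=6, 1101^64=36, 1101^128=1296, 1101^256=646, 1101^512=416, 1101^1024=611, 1101^2048=6, 1101^4096=36, 1101^8192=1296, 1101^16384=646, 1101^32768=416, 1101^65536=611; 1101^109065 = 1101^1 * 1101^8 * 1101^512 * 1101^2048 * 1101^8192 * 1101^32768 * 1101^65536 = 1491 (mod 1895); answer 1491
Part II: R1 = 1491; w = 3; total draws C(9,3) = 84; favorable C(6,3) = 20; P = 5/21; answer 5/21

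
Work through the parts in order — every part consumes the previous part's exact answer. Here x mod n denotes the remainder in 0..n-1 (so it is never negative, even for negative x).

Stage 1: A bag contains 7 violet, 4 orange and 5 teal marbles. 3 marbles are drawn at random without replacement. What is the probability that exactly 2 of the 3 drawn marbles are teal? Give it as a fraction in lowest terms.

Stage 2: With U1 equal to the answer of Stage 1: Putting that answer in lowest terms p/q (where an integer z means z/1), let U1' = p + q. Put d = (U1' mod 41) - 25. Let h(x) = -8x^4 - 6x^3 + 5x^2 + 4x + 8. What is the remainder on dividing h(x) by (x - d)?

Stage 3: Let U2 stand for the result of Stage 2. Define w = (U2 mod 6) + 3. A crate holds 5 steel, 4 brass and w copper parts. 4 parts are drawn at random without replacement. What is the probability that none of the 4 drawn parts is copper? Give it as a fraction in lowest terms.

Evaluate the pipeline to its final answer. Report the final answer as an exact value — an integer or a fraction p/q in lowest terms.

Stage 1: total draws C(16,3) = 560; favorable C(5,2)*C(11,1) = 110; P = 11/56; answer 11/56
Stage 2: U1 = 11/56; threaded value p + q = 67; d = 1; remainder = value at the root: -8*(1)^4 - 6*(1)^3 + 5*(1)^2 + 4*(1)^1 + 8 = (-8) + (-6) + (5) + (4) + (8) = 3; answer 3
Stage 3: U2 = 3; w = 6; total draws C(15,4) = 1365; favorable C(9,4) = 126; P = 6/65; answer 6/65

6/65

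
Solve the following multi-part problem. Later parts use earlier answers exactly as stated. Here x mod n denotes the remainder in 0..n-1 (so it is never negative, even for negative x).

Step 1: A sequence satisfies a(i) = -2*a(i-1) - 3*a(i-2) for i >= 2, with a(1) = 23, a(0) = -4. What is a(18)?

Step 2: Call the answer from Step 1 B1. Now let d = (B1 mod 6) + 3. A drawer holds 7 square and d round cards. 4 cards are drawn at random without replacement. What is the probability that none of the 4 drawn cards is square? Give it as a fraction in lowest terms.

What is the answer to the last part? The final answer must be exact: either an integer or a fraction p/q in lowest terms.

Step 1: a(2) = -2*(23) - 3*(-4) = -34; iterating: a(2)=-34, a(3)=-1, a(4)=104, a(5)=-205, a(6)=98, a(7)=419, a(8)=-1132, a(9)=1007, a(10)=1382, a(11)=-5785, a(12)=7424, a(13)=2507, a(14)=-27286, a(15)=47051, a(16)=-12244, a(17)=-116665, a(18)=270062; answer 270062
Step 2: B1 = 270062; d = 5; total draws C(12,4) = 495; favorable C(5,4) = 5; P = 1/99; answer 1/99

1/99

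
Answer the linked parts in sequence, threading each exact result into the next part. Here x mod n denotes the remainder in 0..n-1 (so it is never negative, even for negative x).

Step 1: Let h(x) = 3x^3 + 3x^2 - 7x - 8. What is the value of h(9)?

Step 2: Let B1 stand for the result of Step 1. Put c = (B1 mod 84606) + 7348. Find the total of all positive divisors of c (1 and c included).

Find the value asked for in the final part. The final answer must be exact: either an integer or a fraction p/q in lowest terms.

Step 1: 3*(9)^3 + 3*(9)^2 - 7*(9)^1 - 8 = (2187) + (243) + (-63) + (-8) = 2359; answer 2359
Step 2: B1 = 2359; c = 9707; 9707 = 17 * 571; sigma = (1 + 17) * (1 + 571) = 18 * 572 = 10296; answer 10296

10296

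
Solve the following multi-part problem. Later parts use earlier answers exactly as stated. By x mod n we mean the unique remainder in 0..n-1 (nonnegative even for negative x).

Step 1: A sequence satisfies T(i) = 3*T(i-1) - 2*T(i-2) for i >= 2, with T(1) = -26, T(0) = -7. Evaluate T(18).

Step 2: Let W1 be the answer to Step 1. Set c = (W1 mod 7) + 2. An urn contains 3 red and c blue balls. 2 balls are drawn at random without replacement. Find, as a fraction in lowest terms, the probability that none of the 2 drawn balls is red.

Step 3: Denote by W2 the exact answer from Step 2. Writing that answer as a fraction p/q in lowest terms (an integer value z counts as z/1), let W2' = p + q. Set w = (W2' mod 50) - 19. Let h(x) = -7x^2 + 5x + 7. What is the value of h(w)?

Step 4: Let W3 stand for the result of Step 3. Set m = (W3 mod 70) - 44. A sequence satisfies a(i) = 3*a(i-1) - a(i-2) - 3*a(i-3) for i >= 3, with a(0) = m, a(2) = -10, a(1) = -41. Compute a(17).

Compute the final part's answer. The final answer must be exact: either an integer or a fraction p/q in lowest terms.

-6141161

Step 1: T(2) = 3*(-26) - 2*(-7) = -64; iterating: T(2)=-64, T(3)=-140, T(4)=-292, T(5)=-596, T(6)=-1204, T(7)=-2420, T(8)=-4852, T(9)=-9716, T(10)=-19444, T(11)=-38900, T(12)=-77812, T(13)=-155636, T(14)=-311284, T(15)=-622580, T(16)=-1245172, T(17)=-2490356, T(18)=-4980724; answer -4980724
Step 2: W1 = -4980724; c = 2; total draws C(5,2) = 10; favorable C(2,2) = 1; P = 1/10; answer 1/10
Step 3: W2 = 1/10; threaded value p + q = 11; w = -8; -7*(-8)^2 + 5*(-8)^1 + 7 = (-448) + (-40) + (7) = -481; answer -481
Step 4: W3 = -481; m = -35; a(3) = 3*(-10) - 1*(-41) - 3*(-35) = 116; iterating: a(3)=116, a(4)=481, a(5)=1357, a(6)=3242, a(7)=6926, a(8)=13465, a(9)=23743, a(10)=36986, a(11)=46820, a(12)=32245, a(13)=-61043, a(14)=-355834, a(15)=-1103194, a(16)=-2770619, a(17)=-6141161; answer -6141161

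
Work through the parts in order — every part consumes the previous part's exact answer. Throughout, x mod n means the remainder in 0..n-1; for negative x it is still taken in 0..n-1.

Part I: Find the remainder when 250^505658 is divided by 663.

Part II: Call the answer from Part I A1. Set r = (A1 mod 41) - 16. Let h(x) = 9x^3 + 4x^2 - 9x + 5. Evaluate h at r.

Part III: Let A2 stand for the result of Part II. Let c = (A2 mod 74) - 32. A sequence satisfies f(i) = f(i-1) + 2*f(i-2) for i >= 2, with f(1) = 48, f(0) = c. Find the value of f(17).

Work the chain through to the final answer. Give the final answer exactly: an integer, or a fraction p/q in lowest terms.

2927278

Part I: squarings mod 663: 250^1=250, 250^2=178, 250^4=523, 250^8=373, 250^16=562, 250^32=256, 250^64=562, 250^128=256, 250^256=562, 250^512=256, 250^1024=562, 250^2048=256, 250^4096=562, 250^8192=256, 250^16384=562, 250^32768=256, 250^65536=562, 250^131072=256, 250^262144=562; 250^505658 = 250^2 * 250^8 * 250^16 * 250^32 * 250^256 * 250^512 * 250^1024 * 250^4096 * 250^8192 * 250^32768 * 250^65536 * 250^131072 * 250^262144 = 451 (mod 663); answer 451
Part II: A1 = 451; r = -16; 9*(-16)^3 + 4*(-16)^2 - 9*(-16)^1 + 5 = (-36864) + (1024) + (144) + (5) = -35691; answer -35691
Part III: A2 = -35691; c = 19; f(2) = 1*(48) + 2*(19) = 86; iterating: f(2)=86, f(3)=182, f(4)=354, f(5)=718, f(6)=1426, f(7)=2862, f(8)=5714, f(9)=11438, f(10)=22866, f(11)=45742, f(12)=91474, f(13)=182958, f(14)=365906, f(15)=731822, f(16)=1463634, f(17)=2927278; answer 2927278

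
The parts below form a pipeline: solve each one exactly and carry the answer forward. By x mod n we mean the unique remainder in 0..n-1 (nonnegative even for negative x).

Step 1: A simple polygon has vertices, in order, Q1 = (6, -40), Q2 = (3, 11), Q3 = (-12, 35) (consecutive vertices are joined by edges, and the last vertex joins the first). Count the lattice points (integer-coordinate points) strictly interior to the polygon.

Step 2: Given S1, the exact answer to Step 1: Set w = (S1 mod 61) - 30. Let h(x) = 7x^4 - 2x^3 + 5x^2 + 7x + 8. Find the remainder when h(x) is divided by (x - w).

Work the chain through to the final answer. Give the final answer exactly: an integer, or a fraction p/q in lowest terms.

Step 1: cross terms: (6*11 - 3*-40)=186, (3*35 - -12*11)=237, (-12*-40 - 6*35)=270; twice the area = |693| = 693; area = 693/2; boundary points = 3 + 3 + 3 = 9; strictly interior points = area - boundary/2 + 1 = 343; answer 343
Step 2: S1 = 343; w = 8; remainder = value at the root: 7*(8)^4 - 2*(8)^3 + 5*(8)^2 + 7*(8)^1 + 8 = (28672) + (-1024) + (320) + (56) + (8) = 28032; answer 28032

28032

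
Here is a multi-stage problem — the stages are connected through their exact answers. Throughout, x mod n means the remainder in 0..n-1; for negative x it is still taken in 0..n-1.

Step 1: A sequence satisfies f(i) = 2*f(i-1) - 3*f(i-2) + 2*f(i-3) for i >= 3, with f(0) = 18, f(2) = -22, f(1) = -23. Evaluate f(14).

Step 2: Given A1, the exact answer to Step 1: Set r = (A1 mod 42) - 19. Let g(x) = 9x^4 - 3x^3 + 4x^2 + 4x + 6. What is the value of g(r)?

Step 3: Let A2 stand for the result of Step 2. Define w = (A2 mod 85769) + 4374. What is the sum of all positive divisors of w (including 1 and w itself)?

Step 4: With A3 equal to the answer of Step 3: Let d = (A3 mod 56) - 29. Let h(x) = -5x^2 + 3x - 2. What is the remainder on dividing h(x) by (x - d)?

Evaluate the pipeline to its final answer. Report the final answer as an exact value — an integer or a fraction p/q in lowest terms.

-4294

Step 1: f(3) = 2*(-22) - 3*(-23) + 2*(18) = 61; iterating: f(3)=61, f(4)=142, f(5)=57, f(6)=-190, f(7)=-267, f(8)=150, f(9)=721, f(10)=458, f(11)=-947, f(12)=-1826, f(13)=105, f(14)=3794; answer 3794
Step 2: A1 = 3794; r = -5; 9*(-5)^4 - 3*(-5)^3 + 4*(-5)^2 + 4*(-5)^1 + 6 = (5625) + (375) + (100) + (-20) + (6) = 6086; answer 6086
Step 3: A2 = 6086; w = 10460; 10460 = 2^2 * 5 * 523; sigma = (1 + 2 + 4) * (1 + 5) * (1 + 523) = 7 * 6 * 524 = 22008; answer 22008
Step 4: A3 = 22008; d = -29; remainder = value at the root: -5*(-29)^2 + 3*(-29)^1 - 2 = (-4205) + (-87) + (-2) = -4294; answer -4294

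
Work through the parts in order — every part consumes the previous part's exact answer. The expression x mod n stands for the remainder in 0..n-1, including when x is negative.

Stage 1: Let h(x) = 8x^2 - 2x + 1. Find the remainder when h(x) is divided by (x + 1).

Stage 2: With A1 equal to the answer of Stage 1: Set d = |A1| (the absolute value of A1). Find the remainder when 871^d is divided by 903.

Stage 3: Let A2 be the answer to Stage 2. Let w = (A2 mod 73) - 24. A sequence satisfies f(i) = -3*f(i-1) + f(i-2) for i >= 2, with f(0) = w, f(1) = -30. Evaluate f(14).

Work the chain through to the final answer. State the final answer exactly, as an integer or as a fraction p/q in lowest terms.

Stage 1: remainder = value at the root: 8*(-1)^2 - 2*(-1)^1 + 1 = (8) + (2) + (1) = 11; answer 11
Stage 2: A1 = 11; d = 11; squarings mod 903: 871^1=871, 871^2=121, 871^4=193, 871^8=226; 871^11 = 871^1 * 871^2 * 871^8 = 838 (mod 903); answer 838
Stage 3: A2 = 838; w = 11; f(2) = -3*(-30) + 1*(11) = 101; iterating: f(2)=101, f(3)=-333, f(4)=1100, f(5)=-3633, f(6)=11999, f(7)=-39630, f(8)=130889, f(9)=-432297, f(10)=1427780, f(11)=-4715637, f(12)=15574691, f(13)=-51439710, f(14)=169893821; answer 169893821

169893821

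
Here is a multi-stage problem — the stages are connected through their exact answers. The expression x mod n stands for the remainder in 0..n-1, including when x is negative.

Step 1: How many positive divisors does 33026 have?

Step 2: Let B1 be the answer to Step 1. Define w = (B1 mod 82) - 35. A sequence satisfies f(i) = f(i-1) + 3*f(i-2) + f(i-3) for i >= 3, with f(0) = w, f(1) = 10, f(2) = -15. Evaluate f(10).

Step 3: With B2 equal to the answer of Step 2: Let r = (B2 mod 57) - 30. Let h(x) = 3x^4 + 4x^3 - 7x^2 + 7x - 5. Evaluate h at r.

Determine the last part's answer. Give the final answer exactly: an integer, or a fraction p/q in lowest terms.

Step 1: 33026 = 2 * 7^2 * 337; number of divisors = (1+1) * (2+1) * (1+1) = 12; answer 12
Step 2: B1 = 12; w = -23; f(3) = 1*(-15) + 3*(10) + 1*(-23) = -8; iterating: f(3)=-8, f(4)=-43, f(5)=-82, f(6)=-219, f(7)=-508, f(8)=-1247, f(9)=-2990, f(10)=-7239; answer -7239
Step 3: B2 = -7239; r = -30; 3*(-30)^4 + 4*(-30)^3 - 7*(-30)^2 + 7*(-30)^1 - 5 = (2430000) + (-108000) + (-6300) + (-210) + (-5) = 2315485; answer 2315485

2315485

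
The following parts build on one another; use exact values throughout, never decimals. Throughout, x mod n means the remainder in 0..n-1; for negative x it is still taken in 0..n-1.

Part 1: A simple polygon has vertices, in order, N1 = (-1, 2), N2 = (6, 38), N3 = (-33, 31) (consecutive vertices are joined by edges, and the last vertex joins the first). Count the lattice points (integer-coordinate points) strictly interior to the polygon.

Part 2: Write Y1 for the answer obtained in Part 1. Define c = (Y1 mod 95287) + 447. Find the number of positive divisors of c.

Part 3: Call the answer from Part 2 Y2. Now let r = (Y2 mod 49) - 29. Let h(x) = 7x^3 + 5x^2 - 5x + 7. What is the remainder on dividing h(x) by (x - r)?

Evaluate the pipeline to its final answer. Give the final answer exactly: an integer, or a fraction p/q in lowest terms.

Part 1: cross terms: (-1*38 - 6*2)=-50, (6*31 - -33*38)=1440, (-33*2 - -1*31)=-35; twice the area = |1355| = 1355; area = 1355/2; boundary points = 1 + 1 + 1 = 3; strictly interior points = area - boundary/2 + 1 = 677; answer 677
Part 2: Y1 = 677; c = 1124; 1124 = 2^2 * 281; number of divisors = (2+1) * (1+1) = 6; answer 6
Part 3: Y2 = 6; r = -23; remainder = value at the root: 7*(-23)^3 + 5*(-23)^2 - 5*(-23)^1 + 7 = (-85169) + (2645) + (115) + (7) = -82402; answer -82402

-82402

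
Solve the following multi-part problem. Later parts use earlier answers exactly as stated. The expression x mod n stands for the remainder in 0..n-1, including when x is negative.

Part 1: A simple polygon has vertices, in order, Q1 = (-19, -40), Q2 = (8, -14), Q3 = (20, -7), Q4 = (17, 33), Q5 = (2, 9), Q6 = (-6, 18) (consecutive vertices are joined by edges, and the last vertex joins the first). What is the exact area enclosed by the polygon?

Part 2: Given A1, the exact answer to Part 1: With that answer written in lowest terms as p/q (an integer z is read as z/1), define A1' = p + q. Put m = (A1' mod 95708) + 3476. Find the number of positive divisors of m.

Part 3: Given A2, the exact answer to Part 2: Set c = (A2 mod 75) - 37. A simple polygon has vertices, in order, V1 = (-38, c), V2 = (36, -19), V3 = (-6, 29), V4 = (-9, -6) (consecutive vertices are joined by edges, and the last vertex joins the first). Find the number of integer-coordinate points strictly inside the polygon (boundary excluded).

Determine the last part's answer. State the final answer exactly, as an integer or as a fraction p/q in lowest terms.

Part 1: cross terms: (-19*-14 - 8*-40)=586, (8*-7 - 20*-14)=224, (20*33 - 17*-7)=779, (17*9 - 2*33)=87, (2*18 - -6*9)=90, (-6*-40 - -19*18)=582; twice the area = |2348| = 2348; area = 1174; answer 1174
Part 2: A1 = 1174; threaded value p + q = 1175; m = 4651; 4651 is prime, so its only divisors are 1 and 4651; count = 2; answer 2
Part 3: A2 = 2; c = -35; cross terms: (-38*-19 - 36*-35)=1982, (36*29 - -6*-19)=930, (-6*-6 - -9*29)=297, (-9*-35 - -38*-6)=87; twice the area = |3296| = 3296; area = 1648; boundary points = 2 + 6 + 1 + 29 = 38; strictly interior points = area - boundary/2 + 1 = 1630; answer 1630

1630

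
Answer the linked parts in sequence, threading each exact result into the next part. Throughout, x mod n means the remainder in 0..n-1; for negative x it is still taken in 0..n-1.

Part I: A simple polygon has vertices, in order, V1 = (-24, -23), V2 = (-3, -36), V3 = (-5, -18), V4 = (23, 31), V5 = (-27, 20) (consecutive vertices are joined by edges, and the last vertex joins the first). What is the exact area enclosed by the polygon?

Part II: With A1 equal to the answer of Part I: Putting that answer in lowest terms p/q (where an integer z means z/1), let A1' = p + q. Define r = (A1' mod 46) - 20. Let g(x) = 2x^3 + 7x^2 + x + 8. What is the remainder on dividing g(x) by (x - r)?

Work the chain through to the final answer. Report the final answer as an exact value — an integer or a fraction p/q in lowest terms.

-2452

Part I: cross terms: (-24*-36 - -3*-23)=795, (-3*-18 - -5*-36)=-126, (-5*31 - 23*-18)=259, (23*20 - -27*31)=1297, (-27*-23 - -24*20)=1101; twice the area = |3326| = 3326; area = 1663; answer 1663
Part II: A1 = 1663; threaded value p + q = 1664; r = -12; remainder = value at the root: 2*(-12)^3 + 7*(-12)^2 + 1*(-12)^1 + 8 = (-3456) + (1008) + (-12) + (8) = -2452; answer -2452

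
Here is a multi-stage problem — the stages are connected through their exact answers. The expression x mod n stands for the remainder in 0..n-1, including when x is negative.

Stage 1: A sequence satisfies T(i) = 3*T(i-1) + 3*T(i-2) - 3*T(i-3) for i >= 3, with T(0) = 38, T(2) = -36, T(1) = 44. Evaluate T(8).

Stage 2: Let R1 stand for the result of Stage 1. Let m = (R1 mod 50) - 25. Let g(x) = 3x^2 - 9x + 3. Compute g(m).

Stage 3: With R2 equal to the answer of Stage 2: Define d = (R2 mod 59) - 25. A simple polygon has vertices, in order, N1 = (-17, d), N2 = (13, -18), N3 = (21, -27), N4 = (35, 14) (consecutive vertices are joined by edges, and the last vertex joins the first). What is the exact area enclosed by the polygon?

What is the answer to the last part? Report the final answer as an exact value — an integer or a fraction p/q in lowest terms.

828

Stage 1: T(3) = 3*(-36) + 3*(44) - 3*(38) = -90; iterating: T(3)=-90, T(4)=-510, T(5)=-1692, T(6)=-6336, T(7)=-22554, T(8)=-81594; answer -81594
Stage 2: R1 = -81594; m = -19; 3*(-19)^2 - 9*(-19)^1 + 3 = (1083) + (171) + (3) = 1257; answer 1257
Stage 3: R2 = 1257; d = -7; cross terms: (-17*-18 - 13*-7)=397, (13*-27 - 21*-18)=27, (21*14 - 35*-27)=1239, (35*-7 - -17*14)=-7; twice the area = |1656| = 1656; area = 828; answer 828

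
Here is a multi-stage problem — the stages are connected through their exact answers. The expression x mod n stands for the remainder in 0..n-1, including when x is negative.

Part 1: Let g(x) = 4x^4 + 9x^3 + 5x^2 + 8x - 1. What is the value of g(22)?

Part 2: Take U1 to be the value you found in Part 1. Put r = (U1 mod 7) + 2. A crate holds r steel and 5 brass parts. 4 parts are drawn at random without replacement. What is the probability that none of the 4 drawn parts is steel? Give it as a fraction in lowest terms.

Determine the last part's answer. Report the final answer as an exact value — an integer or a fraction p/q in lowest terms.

Part 1: 4*(22)^4 + 9*(22)^3 + 5*(22)^2 + 8*(22)^1 - 1 = (937024) + (95832) + (2420) + (176) + (-1) = 1035451; answer 1035451
Part 2: U1 = 1035451; r = 6; total draws C(11,4) = 330; favorable C(5,4) = 5; P = 1/66; answer 1/66

1/66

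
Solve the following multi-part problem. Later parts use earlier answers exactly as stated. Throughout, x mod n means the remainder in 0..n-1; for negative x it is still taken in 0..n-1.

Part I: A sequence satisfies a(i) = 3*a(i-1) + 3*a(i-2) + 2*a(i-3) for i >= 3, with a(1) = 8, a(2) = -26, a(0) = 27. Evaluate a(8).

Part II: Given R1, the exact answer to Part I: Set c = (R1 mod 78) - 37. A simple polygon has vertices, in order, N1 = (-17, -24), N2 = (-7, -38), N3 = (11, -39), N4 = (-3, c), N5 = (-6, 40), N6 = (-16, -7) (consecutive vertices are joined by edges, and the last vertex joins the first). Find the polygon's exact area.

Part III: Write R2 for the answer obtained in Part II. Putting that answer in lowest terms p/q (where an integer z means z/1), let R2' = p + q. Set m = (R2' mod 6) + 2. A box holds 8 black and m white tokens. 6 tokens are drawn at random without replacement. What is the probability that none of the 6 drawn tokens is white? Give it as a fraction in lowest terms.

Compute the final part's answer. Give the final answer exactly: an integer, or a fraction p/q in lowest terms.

Part I: a(3) = 3*(-26) + 3*(8) + 2*(27) = 0; iterating: a(3)=0, a(4)=-62, a(5)=-238, a(6)=-900, a(7)=-3538, a(8)=-13790; answer -13790
Part II: R1 = -13790; c = -21; cross terms: (-17*-38 - -7*-24)=478, (-7*-39 - 11*-38)=691, (11*-21 - -3*-39)=-348, (-3*40 - -6*-21)=-246, (-6*-7 - -16*40)=682, (-16*-24 - -17*-7)=265; twice the area = |1522| = 1522; area = 761; answer 761
Part III: R2 = 761; threaded value p + q = 762; m = 2; total draws C(10,6) = 210; favorable C(8,6) = 28; P = 2/15; answer 2/15

2/15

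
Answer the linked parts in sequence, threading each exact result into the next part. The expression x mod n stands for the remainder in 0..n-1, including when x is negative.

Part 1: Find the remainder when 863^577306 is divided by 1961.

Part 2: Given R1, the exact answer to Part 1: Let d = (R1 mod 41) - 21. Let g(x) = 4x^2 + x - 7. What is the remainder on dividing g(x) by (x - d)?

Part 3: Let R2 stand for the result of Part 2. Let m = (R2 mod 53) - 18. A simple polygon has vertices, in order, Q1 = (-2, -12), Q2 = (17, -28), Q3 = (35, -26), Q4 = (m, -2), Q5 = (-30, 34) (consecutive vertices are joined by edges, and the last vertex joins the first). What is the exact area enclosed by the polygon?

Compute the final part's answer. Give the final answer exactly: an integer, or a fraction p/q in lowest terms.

Part 1: squarings mod 1961: 863^1=863, 863^2=1550, 863^4=275, 863^8=1107, 863^16=1785, 863^32=1561, 863^64=1159, 863^128=1957, 863^256=16, 863^512=256, 863^1024=823, 863^2048=784, 863^4096=863, 863^8192=1550, 863^16384=275, 863^32768=1107, 863^65536=1785, 863^131072=1561, 863^262144=1159, 863^524288=1957; 863^577306 = 863^2 * 863^8 * 863^16 * 863^256 * 863^512 * 863^1024 * 863^2048 * 863^16384 * 863^32768 * 863^524288 = 1603 (mod 1961); answer 1603
Part 2: R1 = 1603; d = -17; remainder = value at the root: 4*(-17)^2 + 1*(-17)^1 - 7 = (1156) + (-17) + (-7) = 1132; answer 1132
Part 3: R2 = 1132; m = 1; cross terms: (-2*-28 - 17*-12)=260, (17*-26 - 35*-28)=538, (35*-2 - 1*-26)=-44, (1*34 - -30*-2)=-26, (-30*-12 - -2*34)=428; twice the area = |1156| = 1156; area = 578; answer 578

578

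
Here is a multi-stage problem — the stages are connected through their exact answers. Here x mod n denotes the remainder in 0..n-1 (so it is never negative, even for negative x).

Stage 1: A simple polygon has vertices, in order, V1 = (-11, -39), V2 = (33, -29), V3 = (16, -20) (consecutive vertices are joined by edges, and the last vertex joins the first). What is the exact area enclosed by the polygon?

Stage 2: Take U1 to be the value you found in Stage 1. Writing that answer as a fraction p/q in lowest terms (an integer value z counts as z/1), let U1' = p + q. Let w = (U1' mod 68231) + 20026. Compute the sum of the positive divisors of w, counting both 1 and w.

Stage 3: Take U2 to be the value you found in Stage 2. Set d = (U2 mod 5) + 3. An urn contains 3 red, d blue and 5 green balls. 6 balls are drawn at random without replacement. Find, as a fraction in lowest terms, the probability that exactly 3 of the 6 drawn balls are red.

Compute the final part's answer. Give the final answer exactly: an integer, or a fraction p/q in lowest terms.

1/11

Stage 1: cross terms: (-11*-29 - 33*-39)=1606, (33*-20 - 16*-29)=-196, (16*-39 - -11*-20)=-844; twice the area = |566| = 566; area = 283; answer 283
Stage 2: U1 = 283; threaded value p + q = 284; w = 20310; 20310 = 2 * 3 * 5 * 677; sigma = (1 + 2) * (1 + 3) * (1 + 5) * (1 + 677) = 3 * 4 * 6 * 678 = 48816; answer 48816
Stage 3: U2 = 48816; d = 4; total draws C(12,6) = 924; favorable C(3,3)*C(9,3) = 84; P = 1/11; answer 1/11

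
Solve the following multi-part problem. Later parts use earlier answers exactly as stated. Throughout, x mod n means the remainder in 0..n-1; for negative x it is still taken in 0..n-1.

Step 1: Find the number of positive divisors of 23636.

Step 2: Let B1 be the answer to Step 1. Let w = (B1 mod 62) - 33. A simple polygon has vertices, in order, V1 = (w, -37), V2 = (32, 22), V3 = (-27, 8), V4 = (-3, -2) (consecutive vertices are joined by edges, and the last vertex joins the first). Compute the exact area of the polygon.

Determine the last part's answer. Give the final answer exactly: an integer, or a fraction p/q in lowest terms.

Step 1: 23636 = 2^2 * 19 * 311; number of divisors = (2+1) * (1+1) * (1+1) = 12; answer 12
Step 2: B1 = 12; w = -21; cross terms: (-21*22 - 32*-37)=722, (32*8 - -27*22)=850, (-27*-2 - -3*8)=78, (-3*-37 - -21*-2)=69; twice the area = |1719| = 1719; area = 1719/2; answer 1719/2

1719/2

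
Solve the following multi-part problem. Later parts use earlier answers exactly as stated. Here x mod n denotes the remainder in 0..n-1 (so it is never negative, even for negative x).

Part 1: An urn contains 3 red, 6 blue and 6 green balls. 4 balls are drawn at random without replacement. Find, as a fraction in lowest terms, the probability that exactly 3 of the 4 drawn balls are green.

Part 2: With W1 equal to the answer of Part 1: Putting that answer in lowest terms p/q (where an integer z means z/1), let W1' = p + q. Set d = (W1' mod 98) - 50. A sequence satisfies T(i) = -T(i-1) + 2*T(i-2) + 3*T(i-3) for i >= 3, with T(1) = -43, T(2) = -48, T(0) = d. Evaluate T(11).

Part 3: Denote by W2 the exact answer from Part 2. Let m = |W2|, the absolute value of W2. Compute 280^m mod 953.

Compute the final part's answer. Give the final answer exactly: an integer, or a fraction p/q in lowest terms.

Part 1: total draws C(15,4) = 1365; favorable C(6,3)*C(9,1) = 180; P = 12/91; answer 12/91
Part 2: W1 = 12/91; threaded value p + q = 103; d = -45; T(3) = -1*(-48) + 2*(-43) + 3*(-45) = -173; iterating: T(3)=-173, T(4)=-52, T(5)=-438, T(6)=-185, T(7)=-847, T(8)=-837, T(9)=-1412, T(10)=-2803, T(11)=-2532; answer -2532
Part 3: W2 = -2532; m = 2532; squarings mod 953: 280^1=280, 280^2=254, 280^4=665, 280^8=33, 280^16=136, 280^32=389, 280^64=747, 280^128=504, 280^256=518, 280^512=531, 280^1024=826, 280^2048=881; 280^2532 = 280^4 * 280^32 * 280^64 * 280^128 * 280^256 * 280^2048 = 470 (mod 953); answer 470

470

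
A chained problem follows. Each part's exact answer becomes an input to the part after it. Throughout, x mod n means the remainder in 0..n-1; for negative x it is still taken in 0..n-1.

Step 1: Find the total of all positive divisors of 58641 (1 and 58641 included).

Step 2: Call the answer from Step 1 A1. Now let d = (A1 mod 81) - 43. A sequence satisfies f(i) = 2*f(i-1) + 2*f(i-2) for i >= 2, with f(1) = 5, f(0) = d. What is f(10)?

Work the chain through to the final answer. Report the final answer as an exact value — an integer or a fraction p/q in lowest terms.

Step 1: 58641 = 3 * 11 * 1777; sigma = (1 + 3) * (1 + 11) * (1 + 1777) = 4 * 12 * 1778 = 85344; answer 85344
Step 2: A1 = 85344; d = 8; f(2) = 2*(5) + 2*(8) = 26; iterating: f(2)=26, f(3)=62, f(4)=176, f(5)=476, f(6)=1304, f(7)=3560, f(8)=9728, f(9)=26576, f(10)=72608; answer 72608

72608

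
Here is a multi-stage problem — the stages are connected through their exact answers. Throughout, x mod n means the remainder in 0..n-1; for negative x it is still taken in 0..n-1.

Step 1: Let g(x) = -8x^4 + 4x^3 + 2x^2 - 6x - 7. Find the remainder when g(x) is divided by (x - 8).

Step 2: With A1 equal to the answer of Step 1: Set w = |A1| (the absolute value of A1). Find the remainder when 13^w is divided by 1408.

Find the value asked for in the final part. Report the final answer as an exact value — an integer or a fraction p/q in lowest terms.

Step 1: remainder = value at the root: -8*(8)^4 + 4*(8)^3 + 2*(8)^2 - 6*(8)^1 - 7 = (-32768) + (2048) + (128) + (-48) + (-7) = -30647; answer -30647
Step 2: A1 = -30647; w = 30647; squarings mod 1408: 13^1=13, 13^2=169, 13^4=401, 13^8=289, 13^16=449, 13^32=257, 13^64=1281, 13^128=641, 13^256=1153, 13^512=257, 13^1024=1281, 13^2048=641, 13^4096=1153, 13^8192=257, 13^16384=1281; 13^30647 = 13^1 * 13^2 * 13^4 * 13^16 * 13^32 * 13^128 * 13^256 * 13^512 * 13^1024 * 13^4096 * 13^8192 * 13^16384 = 293 (mod 1408); answer 293

293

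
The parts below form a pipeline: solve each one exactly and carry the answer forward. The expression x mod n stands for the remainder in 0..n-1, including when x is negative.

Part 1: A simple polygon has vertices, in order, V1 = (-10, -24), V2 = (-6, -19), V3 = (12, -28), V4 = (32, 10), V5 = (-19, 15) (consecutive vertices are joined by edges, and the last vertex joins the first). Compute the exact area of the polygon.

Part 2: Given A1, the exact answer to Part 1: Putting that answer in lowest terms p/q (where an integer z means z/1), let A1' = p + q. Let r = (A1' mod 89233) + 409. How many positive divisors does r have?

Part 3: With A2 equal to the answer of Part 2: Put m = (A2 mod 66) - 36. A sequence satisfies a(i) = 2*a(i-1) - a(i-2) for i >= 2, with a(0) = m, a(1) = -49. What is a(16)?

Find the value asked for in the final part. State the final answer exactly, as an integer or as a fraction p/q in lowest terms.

-274

Part 1: cross terms: (-10*-19 - -6*-24)=46, (-6*-28 - 12*-19)=396, (12*10 - 32*-28)=1016, (32*15 - -19*10)=670, (-19*-24 - -10*15)=606; twice the area = |2734| = 2734; area = 1367; answer 1367
Part 2: A1 = 1367; threaded value p + q = 1368; r = 1777; 1777 is prime, so its only divisors are 1 and 1777; count = 2; answer 2
Part 3: A2 = 2; m = -34; a(2) = 2*(-49) - 1*(-34) = -64; iterating: a(2)=-64, a(3)=-79, a(4)=-94, a(5)=-109, a(6)=-124, a(7)=-139, a(8)=-154, a(9)=-169, a(10)=-184, a(11)=-199, a(12)=-214, a(13)=-229, a(14)=-244, a(15)=-259, a(16)=-274; answer -274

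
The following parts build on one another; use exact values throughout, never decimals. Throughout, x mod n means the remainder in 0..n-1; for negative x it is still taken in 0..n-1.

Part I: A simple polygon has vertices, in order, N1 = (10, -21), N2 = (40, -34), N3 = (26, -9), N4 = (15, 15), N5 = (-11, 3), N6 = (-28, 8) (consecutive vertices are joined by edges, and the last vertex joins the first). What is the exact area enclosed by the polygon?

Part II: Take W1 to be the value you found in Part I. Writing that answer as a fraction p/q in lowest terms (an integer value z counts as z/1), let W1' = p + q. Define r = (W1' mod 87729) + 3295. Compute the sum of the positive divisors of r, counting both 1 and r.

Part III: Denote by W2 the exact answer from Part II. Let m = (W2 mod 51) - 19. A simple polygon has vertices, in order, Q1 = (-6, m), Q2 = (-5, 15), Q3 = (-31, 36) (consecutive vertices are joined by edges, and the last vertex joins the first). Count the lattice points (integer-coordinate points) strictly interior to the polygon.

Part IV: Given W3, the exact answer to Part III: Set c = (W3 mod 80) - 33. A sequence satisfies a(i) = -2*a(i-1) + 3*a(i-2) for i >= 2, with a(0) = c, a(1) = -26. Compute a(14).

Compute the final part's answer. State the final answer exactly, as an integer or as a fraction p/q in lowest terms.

Part I: cross terms: (10*-34 - 40*-21)=500, (40*-9 - 26*-34)=524, (26*15 - 15*-9)=525, (15*3 - -11*15)=210, (-11*8 - -28*3)=-4, (-28*-21 - 10*8)=508; twice the area = |2263| = 2263; area = 2263/2; answer 2263/2
Part II: W1 = 2263/2; threaded value p + q = 2265; r = 5560; 5560 = 2^3 * 5 * 139; sigma = (1 + 2 + 4 + 8) * (1 + 5) * (1 + 139) = 15 * 6 * 140 = 12600; answer 12600
Part III: W2 = 12600; m = -16; cross terms: (-6*15 - -5*-16)=-170, (-5*36 - -31*15)=285, (-31*-16 - -6*36)=712; twice the area = |827| = 827; area = 827/2; boundary points = 1 + 1 + 1 = 3; strictly interior points = area - boundary/2 + 1 = 413; answer 413
Part IV: W3 = 413; c = -20; a(2) = -2*(-26) + 3*(-20) = -8; iterating: a(2)=-8, a(3)=-62, a(4)=100, a(5)=-386, a(6)=1072, a(7)=-3302, a(8)=9820, a(9)=-29546, a(10)=88552, a(11)=-265742, a(12)=797140, a(13)=-2391506, a(14)=7174432; answer 7174432

7174432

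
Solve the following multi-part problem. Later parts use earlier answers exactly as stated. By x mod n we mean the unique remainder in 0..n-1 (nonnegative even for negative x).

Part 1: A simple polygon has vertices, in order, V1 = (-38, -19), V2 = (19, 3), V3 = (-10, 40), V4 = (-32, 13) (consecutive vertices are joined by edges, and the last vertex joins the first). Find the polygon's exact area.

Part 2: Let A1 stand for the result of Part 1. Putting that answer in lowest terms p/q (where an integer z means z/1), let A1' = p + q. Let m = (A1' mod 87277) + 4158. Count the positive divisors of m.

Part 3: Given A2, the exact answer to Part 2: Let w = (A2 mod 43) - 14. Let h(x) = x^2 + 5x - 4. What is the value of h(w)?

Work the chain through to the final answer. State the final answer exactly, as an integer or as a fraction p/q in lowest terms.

Part 1: cross terms: (-38*3 - 19*-19)=247, (19*40 - -10*3)=790, (-10*13 - -32*40)=1150, (-32*-19 - -38*13)=1102; twice the area = |3289| = 3289; area = 3289/2; answer 3289/2
Part 2: A1 = 3289/2; threaded value p + q = 3291; m = 7449; 7449 = 3 * 13 * 191; number of divisors = (1+1) * (1+1) * (1+1) = 8; answer 8
Part 3: A2 = 8; w = -6; 1*(-6)^2 + 5*(-6)^1 - 4 = (36) + (-30) + (-4) = 2; answer 2

2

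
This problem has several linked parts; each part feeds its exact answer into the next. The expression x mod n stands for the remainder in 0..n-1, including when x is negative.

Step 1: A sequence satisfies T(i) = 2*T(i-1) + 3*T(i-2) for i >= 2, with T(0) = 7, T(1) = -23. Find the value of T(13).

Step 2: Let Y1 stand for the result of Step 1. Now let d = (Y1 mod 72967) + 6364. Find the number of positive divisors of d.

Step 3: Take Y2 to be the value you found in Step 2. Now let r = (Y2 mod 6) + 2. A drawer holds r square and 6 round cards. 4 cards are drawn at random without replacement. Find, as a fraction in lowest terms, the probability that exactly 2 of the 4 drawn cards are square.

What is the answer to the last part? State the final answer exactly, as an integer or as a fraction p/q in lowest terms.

Step 1: T(2) = 2*(-23) + 3*(7) = -25; iterating: T(2)=-25, T(3)=-119, T(4)=-313, T(5)=-983, T(6)=-2905, T(7)=-8759, T(8)=-26233, T(9)=-78743, T(10)=-236185, T(11)=-708599, T(12)=-2125753, T(13)=-6377303; answer -6377303
Step 2: Y1 = -6377303; d = 50157; 50157 = 3^2 * 5573; number of divisors = (2+1) * (1+1) = 6; answer 6
Step 3: Y2 = 6; r = 2; total draws C(8,4) = 70; favorable C(2,2)*C(6,2) = 15; P = 3/14; answer 3/14

3/14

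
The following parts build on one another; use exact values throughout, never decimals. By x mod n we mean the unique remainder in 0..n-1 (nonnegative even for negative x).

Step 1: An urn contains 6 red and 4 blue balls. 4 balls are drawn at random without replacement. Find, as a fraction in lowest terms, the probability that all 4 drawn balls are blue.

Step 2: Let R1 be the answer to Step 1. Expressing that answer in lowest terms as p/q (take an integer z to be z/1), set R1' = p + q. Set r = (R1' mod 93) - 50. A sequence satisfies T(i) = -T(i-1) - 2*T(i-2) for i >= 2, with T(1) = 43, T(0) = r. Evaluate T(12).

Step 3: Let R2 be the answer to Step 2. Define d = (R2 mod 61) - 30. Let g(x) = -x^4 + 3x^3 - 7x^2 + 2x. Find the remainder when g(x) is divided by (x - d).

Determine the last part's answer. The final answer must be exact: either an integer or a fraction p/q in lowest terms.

-269632

Step 1: total draws C(10,4) = 210; favorable C(4,4) = 1; P = 1/210; answer 1/210
Step 2: R1 = 1/210; threaded value p + q = 211; r = -25; T(2) = -1*(43) - 2*(-25) = 7; iterating: T(2)=7, T(3)=-93, T(4)=79, T(5)=107, T(6)=-265, T(7)=51, T(8)=479, T(9)=-581, T(10)=-377, T(11)=1539, T(12)=-785; answer -785
Step 3: R2 = -785; d = -22; remainder = value at the root: -1*(-22)^4 + 3*(-22)^3 - 7*(-22)^2 + 2*(-22)^1 = (-234256) + (-31944) + (-3388) + (-44) = -269632; answer -269632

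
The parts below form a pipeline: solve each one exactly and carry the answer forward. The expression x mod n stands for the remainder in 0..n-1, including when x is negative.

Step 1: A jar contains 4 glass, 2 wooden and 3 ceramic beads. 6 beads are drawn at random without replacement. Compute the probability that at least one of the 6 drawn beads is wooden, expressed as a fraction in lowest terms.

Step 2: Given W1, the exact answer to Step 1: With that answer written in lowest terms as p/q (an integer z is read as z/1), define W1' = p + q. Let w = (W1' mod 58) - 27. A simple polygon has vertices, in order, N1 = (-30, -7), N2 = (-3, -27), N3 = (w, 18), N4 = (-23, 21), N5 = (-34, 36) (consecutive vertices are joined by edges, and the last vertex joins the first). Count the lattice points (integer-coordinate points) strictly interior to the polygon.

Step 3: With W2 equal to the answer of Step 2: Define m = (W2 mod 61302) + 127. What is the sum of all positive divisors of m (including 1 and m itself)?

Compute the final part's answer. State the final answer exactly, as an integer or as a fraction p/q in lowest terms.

2652

Step 1: total draws C(9,6) = 84; complement C(7,6) = 7; favorable 84 - 7 = 77; P = 11/12; answer 11/12
Step 2: W1 = 11/12; threaded value p + q = 23; w = -4; cross terms: (-30*-27 - -3*-7)=789, (-3*18 - -4*-27)=-162, (-4*21 - -23*18)=330, (-23*36 - -34*21)=-114, (-34*-7 - -30*36)=1318; twice the area = |2161| = 2161; area = 2161/2; boundary points = 1 + 1 + 1 + 1 + 1 = 5; strictly interior points = area - boundary/2 + 1 = 1079; answer 1079
Step 3: W2 = 1079; m = 1206; 1206 = 2 * 3^2 * 67; sigma = (1 + 2) * (1 + 3 + 9) * (1 + 67) = 3 * 13 * 68 = 2652; answer 2652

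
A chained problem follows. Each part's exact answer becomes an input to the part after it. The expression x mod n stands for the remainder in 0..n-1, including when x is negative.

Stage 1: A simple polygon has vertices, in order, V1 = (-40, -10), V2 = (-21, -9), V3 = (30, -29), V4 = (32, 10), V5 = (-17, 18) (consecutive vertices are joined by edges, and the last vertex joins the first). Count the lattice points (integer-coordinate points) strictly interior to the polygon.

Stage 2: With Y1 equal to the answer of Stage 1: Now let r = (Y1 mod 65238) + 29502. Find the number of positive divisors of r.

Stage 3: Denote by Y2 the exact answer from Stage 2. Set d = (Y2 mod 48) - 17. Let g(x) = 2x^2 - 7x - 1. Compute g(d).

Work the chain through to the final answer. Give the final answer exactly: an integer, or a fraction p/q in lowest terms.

224

Stage 1: cross terms: (-40*-9 - -21*-10)=150, (-21*-29 - 30*-9)=879, (30*10 - 32*-29)=1228, (32*18 - -17*10)=746, (-17*-10 - -40*18)=890; twice the area = |3893| = 3893; area = 3893/2; boundary points = 1 + 1 + 1 + 1 + 1 = 5; strictly interior points = area - boundary/2 + 1 = 1945; answer 1945
Stage 2: Y1 = 1945; r = 31447; 31447 = 13 * 41 * 59; number of divisors = (1+1) * (1+1) * (1+1) = 8; answer 8
Stage 3: Y2 = 8; d = -9; 2*(-9)^2 - 7*(-9)^1 - 1 = (162) + (63) + (-1) = 224; answer 224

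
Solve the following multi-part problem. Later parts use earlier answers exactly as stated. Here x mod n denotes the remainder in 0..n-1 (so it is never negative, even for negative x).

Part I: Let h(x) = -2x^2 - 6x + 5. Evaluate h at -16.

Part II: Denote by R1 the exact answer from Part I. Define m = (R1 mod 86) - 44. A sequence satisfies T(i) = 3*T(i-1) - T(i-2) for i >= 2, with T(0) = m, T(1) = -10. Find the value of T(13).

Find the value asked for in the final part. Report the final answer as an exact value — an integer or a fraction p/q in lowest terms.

Part I: -2*(-16)^2 - 6*(-16)^1 + 5 = (-512) + (96) + (5) = -411; answer -411
Part II: R1 = -411; m = -25; T(2) = 3*(-10) - 1*(-25) = -5; iterating: T(2)=-5, T(3)=-5, T(4)=-10, T(5)=-25, T(6)=-65, T(7)=-170, T(8)=-445, T(9)=-1165, T(10)=-3050, T(11)=-7985, T(12)=-20905, T(13)=-54730; answer -54730

-54730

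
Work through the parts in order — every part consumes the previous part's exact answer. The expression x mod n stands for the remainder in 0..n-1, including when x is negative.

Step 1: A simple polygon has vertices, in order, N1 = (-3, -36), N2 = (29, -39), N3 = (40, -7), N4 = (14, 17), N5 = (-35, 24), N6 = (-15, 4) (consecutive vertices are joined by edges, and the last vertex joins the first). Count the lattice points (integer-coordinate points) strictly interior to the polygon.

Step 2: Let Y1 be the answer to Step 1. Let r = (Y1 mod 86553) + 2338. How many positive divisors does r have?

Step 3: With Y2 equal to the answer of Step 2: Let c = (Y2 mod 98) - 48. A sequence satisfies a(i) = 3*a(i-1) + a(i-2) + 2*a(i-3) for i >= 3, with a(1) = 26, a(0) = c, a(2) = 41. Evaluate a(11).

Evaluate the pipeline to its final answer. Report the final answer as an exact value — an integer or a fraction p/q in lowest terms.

1636251

Step 1: cross terms: (-3*-39 - 29*-36)=1161, (29*-7 - 40*-39)=1357, (40*17 - 14*-7)=778, (14*24 - -35*17)=931, (-35*4 - -15*24)=220, (-15*-36 - -3*4)=552; twice the area = |4999| = 4999; area = 4999/2; boundary points = 1 + 1 + 2 + 7 + 20 + 4 = 35; strictly interior points = area - boundary/2 + 1 = 2483; answer 2483
Step 2: Y1 = 2483; r = 4821; 4821 = 3 * 1607; number of divisors = (1+1) * (1+1) = 4; answer 4
Step 3: Y2 = 4; c = -44; a(3) = 3*(41) + 1*(26) + 2*(-44) = 61; iterating: a(3)=61, a(4)=276, a(5)=971, a(6)=3311, a(7)=11456, a(8)=39621, a(9)=136941, a(10)=473356, a(11)=1636251; answer 1636251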